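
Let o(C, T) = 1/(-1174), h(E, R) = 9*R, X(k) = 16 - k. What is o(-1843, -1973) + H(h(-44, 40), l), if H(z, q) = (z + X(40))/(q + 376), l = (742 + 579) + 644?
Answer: 392123/2748334 ≈ 0.14268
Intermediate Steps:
l = 1965 (l = 1321 + 644 = 1965)
o(C, T) = -1/1174
H(z, q) = (-24 + z)/(376 + q) (H(z, q) = (z + (16 - 1*40))/(q + 376) = (z + (16 - 40))/(376 + q) = (z - 24)/(376 + q) = (-24 + z)/(376 + q))
o(-1843, -1973) + H(h(-44, 40), l) = -1/1174 + (-24 + 9*40)/(376 + 1965) = -1/1174 + (-24 + 360)/2341 = -1/1174 + (1/2341)*336 = -1/1174 + 336/2341 = 392123/2748334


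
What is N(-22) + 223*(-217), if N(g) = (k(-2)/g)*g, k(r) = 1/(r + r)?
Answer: -193565/4 ≈ -48391.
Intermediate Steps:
k(r) = 1/(2*r)
N(g) = -¼ (N(g) = (((½)/(-2))/g)*g = (((½)*(-½))/g)*g = (-1/(4*g))*g = -¼)
N(-22) + 223*(-217) = -¼ + 223*(-217) = -¼ - 48391 = -193565/4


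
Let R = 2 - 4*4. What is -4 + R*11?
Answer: -158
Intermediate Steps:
R = -14 (R = 2 - 1*16 = 2 - 16 = -14)
-4 + R*11 = -4 - 14*11 = -4 - 154 = -158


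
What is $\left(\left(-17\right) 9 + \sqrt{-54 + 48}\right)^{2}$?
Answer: $\left(153 - i \sqrt{6}\right)^{2} \approx 23403.0 - 749.54 i$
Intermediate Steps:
$\left(\left(-17\right) 9 + \sqrt{-54 + 48}\right)^{2} = \left(-153 + \sqrt{-6}\right)^{2} = \left(-153 + i \sqrt{6}\right)^{2}$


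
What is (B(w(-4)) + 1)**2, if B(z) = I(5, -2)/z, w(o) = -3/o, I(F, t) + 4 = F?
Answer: 49/9 ≈ 5.4444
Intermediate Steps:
I(F, t) = -4 + F
B(z) = 1/z (B(z) = (-4 + 5)/z = 1/z)
(B(w(-4)) + 1)**2 = (1/(-3/(-4)) + 1)**2 = (1/(-3*(-1/4)) + 1)**2 = (1/(3/4) + 1)**2 = (4/3 + 1)**2 = (7/3)**2 = 49/9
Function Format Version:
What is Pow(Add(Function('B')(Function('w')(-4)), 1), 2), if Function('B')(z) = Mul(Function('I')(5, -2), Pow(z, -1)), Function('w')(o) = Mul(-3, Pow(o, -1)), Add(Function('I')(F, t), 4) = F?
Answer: Rational(49, 9) ≈ 5.4444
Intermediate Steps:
Function('I')(F, t) = Add(-4, F)
Function('B')(z) = Pow(z, -1) (Function('B')(z) = Mul(Add(-4, 5), Pow(z, -1)) = Mul(1, Pow(z, -1)) = Pow(z, -1))
Pow(Add(Function('B')(Function('w')(-4)), 1), 2) = Pow(Add(Pow(Mul(-3, Pow(-4, -1)), -1), 1), 2) = Pow(Add(Pow(Mul(-3, Rational(-1, 4)), -1), 1), 2) = Pow(Add(Pow(Rational(3, 4), -1), 1), 2) = Pow(Add(Rational(4, 3), 1), 2) = Pow(Rational(7, 3), 2) = Rational(49, 9)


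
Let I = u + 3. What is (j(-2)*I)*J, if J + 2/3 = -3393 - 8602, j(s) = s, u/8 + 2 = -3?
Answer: -2663038/3 ≈ -8.8768e+5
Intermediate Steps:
u = -40 (u = -16 + 8*(-3) = -16 - 24 = -40)
J = -35987/3 (J = -⅔ + (-3393 - 8602) = -⅔ - 11995 = -35987/3 ≈ -11996.)
I = -37 (I = -40 + 3 = -37)
(j(-2)*I)*J = -2*(-37)*(-35987/3) = 74*(-35987/3) = -2663038/3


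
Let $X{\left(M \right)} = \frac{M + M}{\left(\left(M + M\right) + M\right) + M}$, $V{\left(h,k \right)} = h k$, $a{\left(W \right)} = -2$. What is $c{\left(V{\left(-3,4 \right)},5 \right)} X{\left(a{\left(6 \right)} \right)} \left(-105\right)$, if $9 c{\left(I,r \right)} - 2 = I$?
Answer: $\frac{175}{3} \approx 58.333$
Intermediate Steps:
$X{\left(M \right)} = \frac{1}{2}$ ($X{\left(M \right)} = \frac{2 M}{\left(2 M + M\right) + M} = \frac{2 M}{3 M + M} = \frac{2 M}{4 M} = 2 M \frac{1}{4 M} = \frac{1}{2}$)
$c{\left(I,r \right)} = \frac{2}{9} + \frac{I}{9}$
$c{\left(V{\left(-3,4 \right)},5 \right)} X{\left(a{\left(6 \right)} \right)} \left(-105\right) = \left(\frac{2}{9} + \frac{\left(-3\right) 4}{9}\right) \frac{1}{2} \left(-105\right) = \left(\frac{2}{9} + \frac{1}{9} \left(-12\right)\right) \frac{1}{2} \left(-105\right) = \left(\frac{2}{9} - \frac{4}{3}\right) \frac{1}{2} \left(-105\right) = \left(- \frac{10}{9}\right) \frac{1}{2} \left(-105\right) = \left(- \frac{5}{9}\right) \left(-105\right) = \frac{175}{3}$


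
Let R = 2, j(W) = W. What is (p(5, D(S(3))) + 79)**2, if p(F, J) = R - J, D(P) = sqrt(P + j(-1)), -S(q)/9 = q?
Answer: 6533 - 324*I*sqrt(7) ≈ 6533.0 - 857.22*I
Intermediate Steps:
S(q) = -9*q
D(P) = sqrt(-1 + P) (D(P) = sqrt(P - 1) = sqrt(-1 + P))
p(F, J) = 2 - J
(p(5, D(S(3))) + 79)**2 = ((2 - sqrt(-1 - 9*3)) + 79)**2 = ((2 - sqrt(-1 - 27)) + 79)**2 = ((2 - sqrt(-28)) + 79)**2 = ((2 - 2*I*sqrt(7)) + 79)**2 = (81 - 2*I*sqrt(7))**2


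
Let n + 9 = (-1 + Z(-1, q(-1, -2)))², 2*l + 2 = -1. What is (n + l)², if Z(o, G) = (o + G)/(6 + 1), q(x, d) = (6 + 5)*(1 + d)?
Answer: 94249/9604 ≈ 9.8135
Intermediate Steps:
l = -3/2 (l = -1 + (½)*(-1) = -1 - ½ = -3/2 ≈ -1.5000)
q(x, d) = 11 + 11*d (q(x, d) = 11*(1 + d) = 11 + 11*d)
Z(o, G) = G/7 + o/7 (Z(o, G) = (G + o)/7 = (G + o)*(⅐) = G/7 + o/7)
n = -80/49 (n = -9 + (-1 + ((11 + 11*(-2))/7 + (⅐)*(-1)))² = -9 + (-1 + ((11 - 22)/7 - ⅐))² = -9 + (-1 + ((⅐)*(-11) - ⅐))² = -9 + (-1 + (-11/7 - ⅐))² = -9 + (-1 - 12/7)² = -9 + (-19/7)² = -9 + 361/49 = -80/49 ≈ -1.6327)
(n + l)² = (-80/49 - 3/2)² = (-307/98)² = 94249/9604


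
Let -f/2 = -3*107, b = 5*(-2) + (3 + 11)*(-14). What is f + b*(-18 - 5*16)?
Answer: 20830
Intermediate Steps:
b = -206 (b = -10 + 14*(-14) = -10 - 196 = -206)
f = 642 (f = -(-6)*107 = -2*(-321) = 642)
f + b*(-18 - 5*16) = 642 - 206*(-18 - 5*16) = 642 - 206*(-18 - 80) = 642 - 206*(-98) = 642 + 20188 = 20830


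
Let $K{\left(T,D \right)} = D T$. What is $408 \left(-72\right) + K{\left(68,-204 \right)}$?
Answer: $-43248$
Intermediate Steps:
$408 \left(-72\right) + K{\left(68,-204 \right)} = 408 \left(-72\right) - 13872 = -29376 - 13872 = -43248$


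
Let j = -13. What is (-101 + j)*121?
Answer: -13794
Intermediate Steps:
(-101 + j)*121 = (-101 - 13)*121 = -114*121 = -13794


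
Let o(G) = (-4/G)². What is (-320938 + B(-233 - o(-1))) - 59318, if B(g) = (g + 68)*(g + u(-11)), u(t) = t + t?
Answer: -331205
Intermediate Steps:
u(t) = 2*t
o(G) = 16/G²
B(g) = (-22 + g)*(68 + g) (B(g) = (g + 68)*(g + 2*(-11)) = (68 + g)*(g - 22) = (68 + g)*(-22 + g) = (-22 + g)*(68 + g))
(-320938 + B(-233 - o(-1))) - 59318 = (-320938 + (-1496 + (-233 - 16/(-1)²)² + 46*(-233 - 16/(-1)²))) - 59318 = (-320938 + (-1496 + (-233 - 16)² + 46*(-233 - 16))) - 59318 = (-320938 + (-1496 + (-249)² + 46*(-249))) - 59318 = (-320938 + (-1496 + 62001 - 11454)) - 59318 = (-320938 + 49051) - 59318 = -271887 - 59318 = -331205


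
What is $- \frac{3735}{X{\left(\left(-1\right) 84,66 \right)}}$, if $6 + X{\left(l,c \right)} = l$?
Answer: $\frac{83}{2} \approx 41.5$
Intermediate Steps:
$X{\left(l,c \right)} = -6 + l$
$- \frac{3735}{X{\left(\left(-1\right) 84,66 \right)}} = - \frac{3735}{-6 - 84} = - \frac{3735}{-90} = \left(-3735\right) \left(- \frac{1}{90}\right) = \frac{83}{2}$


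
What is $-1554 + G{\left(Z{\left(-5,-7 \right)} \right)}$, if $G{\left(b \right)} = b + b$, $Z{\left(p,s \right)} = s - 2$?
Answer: $-1572$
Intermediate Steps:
$Z{\left(p,s \right)} = -2 + s$
$G{\left(b \right)} = 2 b$
$-1554 + G{\left(Z{\left(-5,-7 \right)} \right)} = -1554 + 2 \left(-2 - 7\right) = -1554 + 2 \left(-9\right) = -1554 - 18 = -1572$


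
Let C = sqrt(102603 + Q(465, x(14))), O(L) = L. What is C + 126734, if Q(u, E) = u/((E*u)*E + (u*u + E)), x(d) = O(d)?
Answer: 126734 + sqrt(9694121361646758)/307379 ≈ 1.2705e+5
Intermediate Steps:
x(d) = d
Q(u, E) = u/(E + u**2 + u*E**2) (Q(u, E) = u/(u*E**2 + (u**2 + E)) = u/(u*E**2 + (E + u**2)) = u/(E + u**2 + u*E**2))
C = sqrt(9694121361646758)/307379 (C = sqrt(102603 + 465/(14 + 465**2 + 465*14**2)) = sqrt(102603 + 465/(14 + 216225 + 465*196)) = sqrt(102603 + 465/(14 + 216225 + 91140)) = sqrt(102603 + 465/307379) = sqrt(31538008002/307379) = sqrt(9694121361646758)/307379 ≈ 320.32)
C + 126734 = sqrt(9694121361646758)/307379 + 126734 = 126734 + sqrt(9694121361646758)/307379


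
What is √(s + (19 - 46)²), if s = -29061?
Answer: 6*I*√787 ≈ 168.32*I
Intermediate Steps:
√(s + (19 - 46)²) = √(-29061 + (19 - 46)²) = √(-29061 + (-27)²) = √(-29061 + 729) = √(-28332) = 6*I*√787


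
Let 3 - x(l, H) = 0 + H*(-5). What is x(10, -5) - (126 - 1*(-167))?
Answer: -315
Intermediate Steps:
x(l, H) = 3 + 5*H (x(l, H) = 3 - (0 + H*(-5)) = 3 - (0 - 5*H) = 3 - (-5)*H = 3 + 5*H)
x(10, -5) - (126 - 1*(-167)) = (3 + 5*(-5)) - (126 - 1*(-167)) = (3 - 25) - (126 + 167) = -22 - 1*293 = -22 - 293 = -315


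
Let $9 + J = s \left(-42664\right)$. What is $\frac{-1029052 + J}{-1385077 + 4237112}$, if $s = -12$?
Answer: $- \frac{517093}{2852035} \approx -0.18131$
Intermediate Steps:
$J = 511959$ ($J = -9 - -511968 = -9 + 511968 = 511959$)
$\frac{-1029052 + J}{-1385077 + 4237112} = \frac{-1029052 + 511959}{-1385077 + 4237112} = - \frac{517093}{2852035}$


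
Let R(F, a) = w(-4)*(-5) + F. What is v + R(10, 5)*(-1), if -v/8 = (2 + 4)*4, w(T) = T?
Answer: -222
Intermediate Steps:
v = -192 (v = -8*(2 + 4)*4 = -48*4 = -8*24 = -192)
R(F, a) = 20 + F (R(F, a) = -4*(-5) + F = 20 + F)
v + R(10, 5)*(-1) = -192 + (20 + 10)*(-1) = -192 + 30*(-1) = -192 - 30 = -222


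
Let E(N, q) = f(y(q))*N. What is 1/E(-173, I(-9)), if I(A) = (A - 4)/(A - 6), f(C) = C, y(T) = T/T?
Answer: -1/173 ≈ -0.0057803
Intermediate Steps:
y(T) = 1
I(A) = (-4 + A)/(-6 + A)
E(N, q) = N (E(N, q) = 1*N = N)
1/E(-173, I(-9)) = 1/(-173) = -1/173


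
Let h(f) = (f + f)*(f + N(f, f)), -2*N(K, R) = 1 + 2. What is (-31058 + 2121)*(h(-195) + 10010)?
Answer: -2507246365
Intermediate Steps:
N(K, R) = -3/2 (N(K, R) = -(1 + 2)/2 = -½*3 = -3/2)
h(f) = 2*f*(-3/2 + f) (h(f) = (f + f)*(f - 3/2) = (2*f)*(-3/2 + f) = 2*f*(-3/2 + f))
(-31058 + 2121)*(h(-195) + 10010) = (-31058 + 2121)*(-195*(-3 + 2*(-195)) + 10010) = -28937*(-195*(-3 - 390) + 10010) = -28937*(-195*(-393) + 10010) = -28937*(76635 + 10010) = -28937*86645 = -2507246365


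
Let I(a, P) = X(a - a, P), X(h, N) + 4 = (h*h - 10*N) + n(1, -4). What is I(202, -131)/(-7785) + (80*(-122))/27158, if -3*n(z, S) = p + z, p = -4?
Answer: -55738553/105712515 ≈ -0.52727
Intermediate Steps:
n(z, S) = 4/3 - z/3 (n(z, S) = -(-4 + z)/3 = 4/3 - z/3)
X(h, N) = -3 + h**2 - 10*N (X(h, N) = -4 + ((h*h - 10*N) + (4/3 - 1/3*1)) = -4 + ((h**2 - 10*N) + (4/3 - 1/3)) = -4 + ((h**2 - 10*N) + 1) = -4 + (1 + h**2 - 10*N) = -3 + h**2 - 10*N)
I(a, P) = -3 - 10*P (I(a, P) = -3 + (a - a)**2 - 10*P = -3 + 0**2 - 10*P = -3 + 0 - 10*P = -3 - 10*P)
I(202, -131)/(-7785) + (80*(-122))/27158 = (-3 - 10*(-131))/(-7785) + (80*(-122))/27158 = (-3 + 1310)*(-1/7785) - 9760*1/27158 = 1307*(-1/7785) - 4880/13579 = -1307/7785 - 4880/13579 = -55738553/105712515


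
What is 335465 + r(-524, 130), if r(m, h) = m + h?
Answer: 335071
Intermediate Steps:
r(m, h) = h + m
335465 + r(-524, 130) = 335465 + (130 - 524) = 335465 - 394 = 335071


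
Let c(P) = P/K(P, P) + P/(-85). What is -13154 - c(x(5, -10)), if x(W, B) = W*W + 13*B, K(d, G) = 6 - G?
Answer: -8274048/629 ≈ -13154.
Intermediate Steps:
x(W, B) = W² + 13*B
c(P) = -P/85 + P/(6 - P) (c(P) = P/(6 - P) + P/(-85) = P/(6 - P) + P*(-1/85) = P/(6 - P) - P/85 = -P/85 + P/(6 - P))
-13154 - c(x(5, -10)) = -13154 - (5² + 13*(-10))*(-79 - (5² + 13*(-10)))/(85*(-6 + (5² + 13*(-10)))) = -13154 - (25 - 130)*(-79 - (25 - 130))/(85*(-6 + (25 - 130))) = -13154 - (-105)*(-79 - 1*(-105))/(85*(-6 - 105)) = -13154 - (-105)*(-79 + 105)/(85*(-111)) = -13154 - (-105)*(-1)*26/(85*111) = -13154 - 1*182/629 = -13154 - 182/629 = -8274048/629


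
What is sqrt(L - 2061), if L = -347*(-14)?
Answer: sqrt(2797) ≈ 52.887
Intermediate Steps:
L = 4858
sqrt(L - 2061) = sqrt(4858 - 2061) = sqrt(2797)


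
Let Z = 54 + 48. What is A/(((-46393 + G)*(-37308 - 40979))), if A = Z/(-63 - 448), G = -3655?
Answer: -3/58886855104 ≈ -5.0945e-11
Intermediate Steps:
Z = 102
A = -102/511 (A = 102/(-63 - 448) = 102/(-511) = -1/511*102 = -102/511 ≈ -0.19961)
A/(((-46393 + G)*(-37308 - 40979))) = -102*1/((-46393 - 3655)*(-37308 - 40979))/511 = -102/(511*((-50048*(-78287)))) = -102/511/3918107776 = -102/511*1/3918107776 = -3/58886855104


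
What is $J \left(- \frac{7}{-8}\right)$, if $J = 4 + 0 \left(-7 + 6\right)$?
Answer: $\frac{7}{2} \approx 3.5$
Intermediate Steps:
$J = 4$ ($J = 4 + 0 \left(-1\right) = 4 + 0 = 4$)
$J \left(- \frac{7}{-8}\right) = 4 \left(- \frac{7}{-8}\right) = 4 \left(\left(-7\right) \left(- \frac{1}{8}\right)\right) = 4 \cdot \frac{7}{8} = \frac{7}{2}$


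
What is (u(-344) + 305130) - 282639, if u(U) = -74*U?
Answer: 47947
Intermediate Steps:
(u(-344) + 305130) - 282639 = (-74*(-344) + 305130) - 282639 = (25456 + 305130) - 282639 = 330586 - 282639 = 47947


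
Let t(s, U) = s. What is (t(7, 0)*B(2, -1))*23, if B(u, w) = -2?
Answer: -322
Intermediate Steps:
(t(7, 0)*B(2, -1))*23 = (7*(-2))*23 = -14*23 = -322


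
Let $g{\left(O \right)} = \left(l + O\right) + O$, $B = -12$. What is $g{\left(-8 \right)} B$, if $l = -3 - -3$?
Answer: $192$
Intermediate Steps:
$l = 0$ ($l = -3 + 3 = 0$)
$g{\left(O \right)} = 2 O$ ($g{\left(O \right)} = \left(0 + O\right) + O = O + O = 2 O$)
$g{\left(-8 \right)} B = 2 \left(-8\right) \left(-12\right) = \left(-16\right) \left(-12\right) = 192$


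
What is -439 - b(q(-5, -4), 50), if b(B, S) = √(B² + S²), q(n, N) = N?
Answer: -439 - 2*√629 ≈ -489.16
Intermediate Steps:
-439 - b(q(-5, -4), 50) = -439 - √((-4)² + 50²) = -439 - √(16 + 2500) = -439 - √2516 = -439 - 2*√629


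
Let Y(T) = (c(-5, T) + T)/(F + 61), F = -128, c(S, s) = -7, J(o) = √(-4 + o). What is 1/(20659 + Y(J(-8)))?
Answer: 23184680/478974726403 + 67*I*√3/957949452806 ≈ 4.8405e-5 + 1.2114e-10*I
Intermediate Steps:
Y(T) = 7/67 - T/67 (Y(T) = (-7 + T)/(-128 + 61) = (-7 + T)/(-67) = (-7 + T)*(-1/67) = 7/67 - T/67)
1/(20659 + Y(J(-8))) = 1/(20659 + (7/67 - √(-4 - 8)/67)) = 1/(20659 + (7/67 - 2*I*√3/67)) = 1/(1384160/67 - 2*I*√3/67)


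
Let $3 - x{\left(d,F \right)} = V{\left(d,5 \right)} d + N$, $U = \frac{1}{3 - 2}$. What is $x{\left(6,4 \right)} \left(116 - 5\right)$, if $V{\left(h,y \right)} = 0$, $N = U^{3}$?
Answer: $222$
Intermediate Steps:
$U = 1$ ($U = 1^{-1} = 1$)
$N = 1$ ($N = 1^{3} = 1$)
$x{\left(d,F \right)} = 2$ ($x{\left(d,F \right)} = 3 - \left(0 d + 1\right) = 3 - \left(0 + 1\right) = 3 - 1 = 2$)
$x{\left(6,4 \right)} \left(116 - 5\right) = 2 \left(116 - 5\right) = 2 \cdot 111 = 222$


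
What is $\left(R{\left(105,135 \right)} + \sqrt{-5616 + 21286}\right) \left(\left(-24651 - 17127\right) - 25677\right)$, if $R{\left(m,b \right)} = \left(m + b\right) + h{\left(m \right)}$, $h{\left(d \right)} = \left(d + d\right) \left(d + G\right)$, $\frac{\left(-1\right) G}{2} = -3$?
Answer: $-1588565250 - 67455 \sqrt{15670} \approx -1.597 \cdot 10^{9}$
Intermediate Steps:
$G = 6$ ($G = \left(-2\right) \left(-3\right) = 6$)
$h{\left(d \right)} = 2 d \left(6 + d\right)$ ($h{\left(d \right)} = \left(d + d\right) \left(d + 6\right) = 2 d \left(6 + d\right)$)
$R{\left(m,b \right)} = b + m + 2 m \left(6 + m\right)$ ($R{\left(m,b \right)} = \left(m + b\right) + 2 m \left(6 + m\right) = \left(b + m\right) + 2 m \left(6 + m\right) = b + m + 2 m \left(6 + m\right)$)
$\left(R{\left(105,135 \right)} + \sqrt{-5616 + 21286}\right) \left(\left(-24651 - 17127\right) - 25677\right) = \left(\left(135 + 105 + 2 \cdot 105 \left(6 + 105\right)\right) + \sqrt{-5616 + 21286}\right) \left(\left(-24651 - 17127\right) - 25677\right) = \left(\left(135 + 105 + 2 \cdot 105 \cdot 111\right) + \sqrt{15670}\right) \left(\left(-24651 - 17127\right) - 25677\right) = \left(\left(135 + 105 + 23310\right) + \sqrt{15670}\right) \left(-41778 - 25677\right) = \left(23550 + \sqrt{15670}\right) \left(-67455\right) = -1588565250 - 67455 \sqrt{15670}$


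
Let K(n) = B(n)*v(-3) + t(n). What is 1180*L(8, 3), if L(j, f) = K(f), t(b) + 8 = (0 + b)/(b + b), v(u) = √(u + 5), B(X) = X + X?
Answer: -8850 + 7080*√2 ≈ 1162.6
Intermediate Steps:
B(X) = 2*X
v(u) = √(5 + u)
t(b) = -15/2 (t(b) = -8 + (0 + b)/(b + b) = -8 + b/((2*b)) = -8 + b*(1/(2*b)) = -8 + ½ = -15/2)
K(n) = -15/2 + 2*n*√2 (K(n) = (2*n)*√(5 - 3) - 15/2 = (2*n)*√2 - 15/2 = 2*n*√2 - 15/2 = -15/2 + 2*n*√2)
L(j, f) = -15/2 + 2*f*√2
1180*L(8, 3) = 1180*(-15/2 + 2*3*√2) = 1180*(-15/2 + 6*√2) = -8850 + 7080*√2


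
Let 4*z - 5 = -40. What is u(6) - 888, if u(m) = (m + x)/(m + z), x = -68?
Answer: -9520/11 ≈ -865.45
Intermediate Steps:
z = -35/4 (z = 5/4 + (1/4)*(-40) = 5/4 - 10 = -35/4 ≈ -8.7500)
u(m) = (-68 + m)/(-35/4 + m) (u(m) = (m - 68)/(m - 35/4) = (-68 + m)/(-35/4 + m))
u(6) - 888 = 4*(-68 + 6)/(-35 + 4*6) - 888 = 4*(-62)/(-35 + 24) - 888 = 4*(-62)/(-11) - 888 = 4*(-1/11)*(-62) - 888 = 248/11 - 888 = -9520/11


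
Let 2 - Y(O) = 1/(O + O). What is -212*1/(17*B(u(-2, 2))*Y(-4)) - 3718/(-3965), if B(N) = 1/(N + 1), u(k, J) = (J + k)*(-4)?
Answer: -434626/88145 ≈ -4.9308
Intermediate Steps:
u(k, J) = -4*J - 4*k
Y(O) = 2 - 1/(2*O) (Y(O) = 2 - 1/(O + O) = 2 - 1/(2*O))
B(N) = 1/(1 + N)
-212*1/(17*B(u(-2, 2))*Y(-4)) - 3718/(-3965) = -212*(1 + (-4*2 - 4*(-2)))/(17*(2 - ½/(-4))) - 3718/(-3965) = -212*(1 + (-8 + 8))/(17*(2 - ½*(-¼))) - 3718*(-1/3965) = -212*(1 + 0)/(17*(2 + ⅛)) + 286/305 = -212/((17*(17/8))/1) + 286/305 = -212/((289/8)*1) + 286/305 = -212/289/8 + 286/305 = -212*8/289 + 286/305 = -1696/289 + 286/305 = -434626/88145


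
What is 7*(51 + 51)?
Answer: 714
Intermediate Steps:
7*(51 + 51) = 7*102 = 714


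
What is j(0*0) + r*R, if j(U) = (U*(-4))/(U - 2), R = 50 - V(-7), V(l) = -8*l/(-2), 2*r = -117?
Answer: -4563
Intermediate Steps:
r = -117/2 (r = (½)*(-117) = -117/2 ≈ -58.500)
V(l) = 4*l (V(l) = -8*l*(-½) = 4*l)
R = 78 (R = 50 - 4*(-7) = 50 - 1*(-28) = 50 + 28 = 78)
j(U) = -4*U/(-2 + U) (j(U) = (-4*U)/(-2 + U) = -4*U/(-2 + U))
j(0*0) + r*R = -4*0*0/(-2 + 0*0) - 117/2*78 = -4*0/(-2 + 0) - 4563 = -4*0/(-2) - 4563 = -4*0*(-½) - 4563 = 0 - 4563 = -4563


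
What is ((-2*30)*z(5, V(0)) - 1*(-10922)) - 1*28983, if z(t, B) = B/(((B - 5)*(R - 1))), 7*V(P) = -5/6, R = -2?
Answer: -776603/43 ≈ -18061.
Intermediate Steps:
V(P) = -5/42 (V(P) = (-5/6)/7 = (-5*⅙)/7 = (⅐)*(-⅚) = -5/42)
z(t, B) = B/(15 - 3*B) (z(t, B) = B/(((B - 5)*(-2 - 1))) = B/(((-5 + B)*(-3))) = B/(15 - 3*B))
((-2*30)*z(5, V(0)) - 1*(-10922)) - 1*28983 = ((-2*30)*((⅓)*(-5/42)/(5 - 1*(-5/42))) - 1*(-10922)) - 1*28983 = (-20*(-5)/(42*(5 + 5/42)) + 10922) - 28983 = (-20*(-5)/(42*215/42) + 10922) - 28983 = (-20*(-5)*42/(42*215) + 10922) - 28983 = (-60*(-1/129) + 10922) - 28983 = (20/43 + 10922) - 28983 = 469666/43 - 28983 = -776603/43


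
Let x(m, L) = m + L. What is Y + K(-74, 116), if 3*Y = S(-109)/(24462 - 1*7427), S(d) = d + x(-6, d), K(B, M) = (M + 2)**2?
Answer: 711585796/51105 ≈ 13924.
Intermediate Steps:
x(m, L) = L + m
K(B, M) = (2 + M)**2
S(d) = -6 + 2*d (S(d) = d + (d - 6) = d + (-6 + d) = -6 + 2*d)
Y = -224/51105 (Y = ((-6 + 2*(-109))/(24462 - 1*7427))/3 = ((-6 - 218)/(24462 - 7427))/3 = (-224/17035)/3 = (-224*1/17035)/3 = (1/3)*(-224/17035) = -224/51105 ≈ -0.0043831)
Y + K(-74, 116) = -224/51105 + (2 + 116)**2 = -224/51105 + 118**2 = -224/51105 + 13924 = 711585796/51105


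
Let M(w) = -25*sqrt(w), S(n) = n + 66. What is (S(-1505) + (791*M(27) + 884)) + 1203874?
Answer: 1203319 - 59325*sqrt(3) ≈ 1.1006e+6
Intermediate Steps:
S(n) = 66 + n
(S(-1505) + (791*M(27) + 884)) + 1203874 = ((66 - 1505) + (791*(-75*sqrt(3)) + 884)) + 1203874 = (-1439 + (791*(-75*sqrt(3)) + 884)) + 1203874 = (-1439 + (-59325*sqrt(3) + 884)) + 1203874 = (-1439 + (884 - 59325*sqrt(3))) + 1203874 = (-555 - 59325*sqrt(3)) + 1203874 = 1203319 - 59325*sqrt(3)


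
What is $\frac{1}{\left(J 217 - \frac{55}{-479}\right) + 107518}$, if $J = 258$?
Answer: $\frac{479}{78318471} \approx 6.1161 \cdot 10^{-6}$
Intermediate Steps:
$\frac{1}{\left(J 217 - \frac{55}{-479}\right) + 107518} = \frac{1}{\left(258 \cdot 217 - \frac{55}{-479}\right) + 107518} = \frac{1}{\left(55986 - - \frac{55}{479}\right) + 107518} = \frac{1}{\left(55986 + \frac{55}{479}\right) + 107518} = \frac{1}{\frac{26817349}{479} + 107518} = \frac{1}{\frac{78318471}{479}} = \frac{479}{78318471}$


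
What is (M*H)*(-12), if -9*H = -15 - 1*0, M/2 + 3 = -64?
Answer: 2680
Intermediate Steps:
M = -134 (M = -6 + 2*(-64) = -6 - 128 = -134)
H = 5/3 (H = -(-15 - 1*0)/9 = -(-15 + 0)/9 = -1/9*(-15) = 5/3 ≈ 1.6667)
(M*H)*(-12) = -134*5/3*(-12) = -670/3*(-12) = 2680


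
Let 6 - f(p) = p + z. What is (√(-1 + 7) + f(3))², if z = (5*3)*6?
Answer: (87 - √6)² ≈ 7148.8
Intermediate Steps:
z = 90 (z = 15*6 = 90)
f(p) = -84 - p (f(p) = 6 - (p + 90) = 6 - (90 + p) = 6 + (-90 - p) = -84 - p)
(√(-1 + 7) + f(3))² = (√(-1 + 7) + (-84 - 1*3))² = (√6 + (-84 - 3))² = (√6 - 87)² = (-87 + √6)²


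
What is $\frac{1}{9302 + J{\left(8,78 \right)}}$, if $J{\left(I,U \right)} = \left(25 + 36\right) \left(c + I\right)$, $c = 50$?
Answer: $\frac{1}{12840} \approx 7.7882 \cdot 10^{-5}$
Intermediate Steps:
$J{\left(I,U \right)} = 3050 + 61 I$ ($J{\left(I,U \right)} = \left(25 + 36\right) \left(50 + I\right) = 61 \left(50 + I\right) = 3050 + 61 I$)
$\frac{1}{9302 + J{\left(8,78 \right)}} = \frac{1}{9302 + \left(3050 + 61 \cdot 8\right)} = \frac{1}{9302 + \left(3050 + 488\right)} = \frac{1}{9302 + 3538} = \frac{1}{12840}$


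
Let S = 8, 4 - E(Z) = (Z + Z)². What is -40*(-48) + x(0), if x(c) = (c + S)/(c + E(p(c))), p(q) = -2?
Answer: 5758/3 ≈ 1919.3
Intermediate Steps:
E(Z) = 4 - 4*Z² (E(Z) = 4 - (Z + Z)² = 4 - (2*Z)² = 4 - 4*Z²)
x(c) = (8 + c)/(-12 + c) (x(c) = (c + 8)/(c + (4 - 4*(-2)²)) = (8 + c)/(c + (4 - 4*4)) = (8 + c)/(c + (4 - 16)) = (8 + c)/(c - 12) = (8 + c)/(-12 + c))
-40*(-48) + x(0) = -40*(-48) + (8 + 0)/(-12 + 0) = 1920 + 8/(-12) = 1920 - 1/12*8 = 1920 - ⅔ = 5758/3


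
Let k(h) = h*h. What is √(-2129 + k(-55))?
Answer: 8*√14 ≈ 29.933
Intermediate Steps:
k(h) = h²
√(-2129 + k(-55)) = √(-2129 + (-55)²) = √(-2129 + 3025) = √896 = 8*√14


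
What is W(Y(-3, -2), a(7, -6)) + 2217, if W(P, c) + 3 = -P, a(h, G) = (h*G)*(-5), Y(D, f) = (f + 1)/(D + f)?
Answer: 11069/5 ≈ 2213.8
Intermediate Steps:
Y(D, f) = (1 + f)/(D + f)
a(h, G) = -5*G*h (a(h, G) = (G*h)*(-5) = -5*G*h)
W(P, c) = -3 - P
W(Y(-3, -2), a(7, -6)) + 2217 = (-3 - (1 - 2)/(-3 - 2)) + 2217 = (-3 - (-1)/(-5)) + 2217 = (-3 - (-1)*(-1)/5) + 2217 = (-3 - 1*1/5) + 2217 = (-3 - 1/5) + 2217 = -16/5 + 2217 = 11069/5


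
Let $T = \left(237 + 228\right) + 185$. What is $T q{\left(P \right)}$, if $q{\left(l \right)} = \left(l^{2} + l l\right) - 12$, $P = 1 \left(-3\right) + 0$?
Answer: $3900$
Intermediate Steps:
$P = -3$ ($P = -3 + 0 = -3$)
$q{\left(l \right)} = -12 + 2 l^{2}$ ($q{\left(l \right)} = \left(l^{2} + l^{2}\right) - 12 = 2 l^{2} - 12 = -12 + 2 l^{2}$)
$T = 650$ ($T = 465 + 185 = 650$)
$T q{\left(P \right)} = 650 \left(-12 + 2 \left(-3\right)^{2}\right) = 650 \left(-12 + 2 \cdot 9\right) = 650 \left(-12 + 18\right) = 650 \cdot 6 = 3900$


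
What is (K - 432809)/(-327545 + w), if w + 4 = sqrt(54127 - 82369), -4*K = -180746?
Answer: 28214524945/23841861254 + 258415*I*sqrt(3138)/23841861254 ≈ 1.1834 + 0.00060716*I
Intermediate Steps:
K = 90373/2 (K = -1/4*(-180746) = 90373/2 ≈ 45187.)
w = -4 + 3*I*sqrt(3138) (w = -4 + sqrt(54127 - 82369) = -4 + sqrt(-28242) = -4 + 3*I*sqrt(3138) ≈ -4.0 + 168.05*I)
(K - 432809)/(-327545 + w) = (90373/2 - 432809)/(-327545 + (-4 + 3*I*sqrt(3138))) = -775245/(2*(-327549 + 3*I*sqrt(3138)))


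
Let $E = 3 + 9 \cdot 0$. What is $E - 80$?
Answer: $-77$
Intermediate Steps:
$E = 3$ ($E = 3 + 0 = 3$)
$E - 80 = 3 - 80 = -77$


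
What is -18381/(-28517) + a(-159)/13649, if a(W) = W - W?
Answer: 18381/28517 ≈ 0.64456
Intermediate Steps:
a(W) = 0
-18381/(-28517) + a(-159)/13649 = -18381/(-28517) + 0/13649 = -18381*(-1/28517) + 0*(1/13649) = 18381/28517 + 0 = 18381/28517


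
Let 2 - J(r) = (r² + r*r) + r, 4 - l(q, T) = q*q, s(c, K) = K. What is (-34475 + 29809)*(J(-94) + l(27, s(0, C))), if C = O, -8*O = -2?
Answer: 85392466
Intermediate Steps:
O = ¼ (O = -⅛*(-2) = ¼ ≈ 0.25000)
C = ¼ ≈ 0.25000
l(q, T) = 4 - q² (l(q, T) = 4 - q*q = 4 - q²)
J(r) = 2 - r - 2*r² (J(r) = 2 - ((r² + r*r) + r) = 2 - ((r² + r²) + r) = 2 - (2*r² + r) = 2 - (r + 2*r²) = 2 + (-r - 2*r²) = 2 - r - 2*r²)
(-34475 + 29809)*(J(-94) + l(27, s(0, C))) = (-34475 + 29809)*((2 - 1*(-94) - 2*(-94)²) + (4 - 1*27²)) = -4666*((2 + 94 - 2*8836) + (4 - 1*729)) = -4666*((2 + 94 - 17672) + (4 - 729)) = -4666*(-17576 - 725) = -4666*(-18301) = 85392466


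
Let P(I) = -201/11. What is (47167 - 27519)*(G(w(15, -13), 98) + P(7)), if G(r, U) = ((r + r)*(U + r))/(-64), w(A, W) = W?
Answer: 3513922/11 ≈ 3.1945e+5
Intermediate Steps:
P(I) = -201/11 (P(I) = -201*1/11 = -201/11)
G(r, U) = -r*(U + r)/32 (G(r, U) = ((2*r)*(U + r))*(-1/64) = (2*r*(U + r))*(-1/64) = -r*(U + r)/32)
(47167 - 27519)*(G(w(15, -13), 98) + P(7)) = (47167 - 27519)*(-1/32*(-13)*(98 - 13) - 201/11) = 19648*(-1/32*(-13)*85 - 201/11) = 19648*(1105/32 - 201/11) = 19648*(5723/352) = 3513922/11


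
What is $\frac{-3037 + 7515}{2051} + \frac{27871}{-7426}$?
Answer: $- \frac{508719}{324058} \approx -1.5698$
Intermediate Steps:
$\frac{-3037 + 7515}{2051} + \frac{27871}{-7426} = 4478 \cdot \frac{1}{2051} + 27871 \left(- \frac{1}{7426}\right) = \frac{4478}{2051} - \frac{593}{158} = - \frac{508719}{324058}$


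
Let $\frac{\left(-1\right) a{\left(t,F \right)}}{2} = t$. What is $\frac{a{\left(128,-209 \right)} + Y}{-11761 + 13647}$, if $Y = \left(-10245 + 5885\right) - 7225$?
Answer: $- \frac{11841}{1886} \approx -6.2784$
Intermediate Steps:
$a{\left(t,F \right)} = - 2 t$
$Y = -11585$ ($Y = -4360 - 7225 = -11585$)
$\frac{a{\left(128,-209 \right)} + Y}{-11761 + 13647} = \frac{\left(-2\right) 128 - 11585}{-11761 + 13647} = \frac{-256 - 11585}{1886} = \left(-11841\right) \frac{1}{1886} = - \frac{11841}{1886}$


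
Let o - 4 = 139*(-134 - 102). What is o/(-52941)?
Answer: 32800/52941 ≈ 0.61956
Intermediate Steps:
o = -32800 (o = 4 + 139*(-134 - 102) = 4 + 139*(-236) = 4 - 32804 = -32800)
o/(-52941) = -32800/(-52941) = -32800*(-1/52941) = 32800/52941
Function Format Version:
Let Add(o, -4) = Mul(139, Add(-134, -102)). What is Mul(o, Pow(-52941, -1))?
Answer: Rational(32800, 52941) ≈ 0.61956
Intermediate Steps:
o = -32800 (o = Add(4, Mul(139, Add(-134, -102))) = Add(4, Mul(139, -236)) = Add(4, -32804) = -32800)
Mul(o, Pow(-52941, -1)) = Mul(-32800, Pow(-52941, -1)) = Mul(-32800, Rational(-1, 52941)) = Rational(32800, 52941)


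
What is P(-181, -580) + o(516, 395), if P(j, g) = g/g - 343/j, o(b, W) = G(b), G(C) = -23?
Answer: -3639/181 ≈ -20.105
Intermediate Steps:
o(b, W) = -23
P(j, g) = 1 - 343/j
P(-181, -580) + o(516, 395) = (-343 - 181)/(-181) - 23 = -1/181*(-524) - 23 = 524/181 - 23 = -3639/181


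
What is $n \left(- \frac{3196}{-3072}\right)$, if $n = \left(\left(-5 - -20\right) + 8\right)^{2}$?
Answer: $\frac{422671}{768} \approx 550.35$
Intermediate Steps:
$n = 529$ ($n = \left(\left(-5 + 20\right) + 8\right)^{2} = \left(15 + 8\right)^{2} = 23^{2} = 529$)
$n \left(- \frac{3196}{-3072}\right) = 529 \left(- \frac{3196}{-3072}\right) = 529 \left(\left(-3196\right) \left(- \frac{1}{3072}\right)\right) = 529 \cdot \frac{799}{768} = \frac{422671}{768}$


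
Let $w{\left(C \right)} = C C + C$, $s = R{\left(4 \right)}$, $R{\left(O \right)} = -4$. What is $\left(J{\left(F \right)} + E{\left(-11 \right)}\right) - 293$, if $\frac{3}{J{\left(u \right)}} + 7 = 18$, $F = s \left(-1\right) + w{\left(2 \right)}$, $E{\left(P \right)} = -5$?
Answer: $- \frac{3275}{11} \approx -297.73$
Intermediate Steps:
$s = -4$
$w{\left(C \right)} = C + C^{2}$ ($w{\left(C \right)} = C^{2} + C = C + C^{2}$)
$F = 10$ ($F = \left(-4\right) \left(-1\right) + 2 \left(1 + 2\right) = 4 + 2 \cdot 3 = 4 + 6 = 10$)
$J{\left(u \right)} = \frac{3}{11}$ ($J{\left(u \right)} = \frac{3}{-7 + 18} = \frac{3}{11}$)
$\left(J{\left(F \right)} + E{\left(-11 \right)}\right) - 293 = \left(\frac{3}{11} - 5\right) - 293 = - \frac{52}{11} - 293 = - \frac{3275}{11}$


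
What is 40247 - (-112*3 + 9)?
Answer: 40574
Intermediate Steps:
40247 - (-112*3 + 9) = 40247 - (-336 + 9) = 40247 - 1*(-327) = 40247 + 327 = 40574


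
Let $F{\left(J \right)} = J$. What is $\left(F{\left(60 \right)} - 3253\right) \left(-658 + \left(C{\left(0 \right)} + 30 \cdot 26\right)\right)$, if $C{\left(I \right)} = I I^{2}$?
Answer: $-389546$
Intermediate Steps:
$C{\left(I \right)} = I^{3}$
$\left(F{\left(60 \right)} - 3253\right) \left(-658 + \left(C{\left(0 \right)} + 30 \cdot 26\right)\right) = \left(60 - 3253\right) \left(-658 + \left(0^{3} + 30 \cdot 26\right)\right) = - 3193 \left(-658 + \left(0 + 780\right)\right) = - 3193 \left(-658 + 780\right) = \left(-3193\right) 122 = -389546$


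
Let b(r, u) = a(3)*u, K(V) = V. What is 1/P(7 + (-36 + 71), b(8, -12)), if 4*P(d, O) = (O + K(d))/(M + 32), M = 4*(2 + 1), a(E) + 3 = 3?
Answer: 88/21 ≈ 4.1905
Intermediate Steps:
a(E) = 0 (a(E) = -3 + 3 = 0)
M = 12 (M = 4*3 = 12)
b(r, u) = 0 (b(r, u) = 0*u = 0)
P(d, O) = O/176 + d/176 (P(d, O) = ((O + d)/(12 + 32))/4 = ((O + d)/44)/4 = ((O + d)*(1/44))/4 = (O/44 + d/44)/4 = O/176 + d/176)
1/P(7 + (-36 + 71), b(8, -12)) = 1/((1/176)*0 + (7 + (-36 + 71))/176) = 1/(0 + (7 + 35)/176) = 1/(0 + (1/176)*42) = 1/(0 + 21/88) = 1/(21/88) = 88/21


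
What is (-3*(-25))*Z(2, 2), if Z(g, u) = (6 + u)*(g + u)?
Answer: 2400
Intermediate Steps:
(-3*(-25))*Z(2, 2) = (-3*(-25))*(2**2 + 6*2 + 6*2 + 2*2) = 75*(4 + 12 + 12 + 4) = 75*32 = 2400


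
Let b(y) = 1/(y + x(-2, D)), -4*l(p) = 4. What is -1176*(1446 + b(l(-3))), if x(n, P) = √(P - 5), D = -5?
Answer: -18704280/11 + 1176*I*√10/11 ≈ -1.7004e+6 + 338.08*I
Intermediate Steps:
l(p) = -1 (l(p) = -¼*4 = -1)
x(n, P) = √(-5 + P)
b(y) = 1/(y + I*√10) (b(y) = 1/(y + √(-5 - 5)) = 1/(y + √(-10)) = 1/(y + I*√10))
-1176*(1446 + b(l(-3))) = -1176*(1446 + 1/(-1 + I*√10)) = -1700496 - 1176/(-1 + I*√10)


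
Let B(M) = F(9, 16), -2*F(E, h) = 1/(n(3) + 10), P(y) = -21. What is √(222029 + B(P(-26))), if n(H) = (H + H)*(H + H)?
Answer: √469813341/46 ≈ 471.20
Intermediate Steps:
n(H) = 4*H² (n(H) = (2*H)*(2*H) = 4*H²)
F(E, h) = -1/92 (F(E, h) = -1/(2*(4*3² + 10)) = -1/(2*(4*9 + 10)) = -1/(2*(36 + 10)) = -½/46 = -½*1/46 = -1/92)
B(M) = -1/92
√(222029 + B(P(-26))) = √(222029 - 1/92) = √(20426667/92) = √469813341/46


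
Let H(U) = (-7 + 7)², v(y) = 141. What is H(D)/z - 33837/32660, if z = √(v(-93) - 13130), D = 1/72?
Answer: -33837/32660 ≈ -1.0360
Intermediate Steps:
D = 1/72 ≈ 0.013889
H(U) = 0 (H(U) = 0² = 0)
z = I*√12989 (z = √(141 - 13130) = √(-12989) = I*√12989 ≈ 113.97*I)
H(D)/z - 33837/32660 = 0/((I*√12989)) - 33837/32660 = 0*(-I*√12989/12989) - 33837*1/32660 = 0 - 33837/32660 = -33837/32660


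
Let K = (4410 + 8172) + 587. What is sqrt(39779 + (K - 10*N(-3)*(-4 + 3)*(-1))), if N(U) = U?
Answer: sqrt(52978) ≈ 230.17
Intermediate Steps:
K = 13169 (K = 12582 + 587 = 13169)
sqrt(39779 + (K - 10*N(-3)*(-4 + 3)*(-1))) = sqrt(39779 + (13169 - 10*(-3)*(-4 + 3)*(-1))) = sqrt(39779 + (13169 - (-30)*(-1*(-1)))) = sqrt(39779 + (13169 - (-30))) = sqrt(39779 + (13169 - 1*(-30))) = sqrt(39779 + (13169 + 30)) = sqrt(39779 + 13199) = sqrt(52978)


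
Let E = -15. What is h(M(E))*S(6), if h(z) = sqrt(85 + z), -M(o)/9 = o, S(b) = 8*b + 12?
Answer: 120*sqrt(55) ≈ 889.94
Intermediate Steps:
S(b) = 12 + 8*b
M(o) = -9*o
h(M(E))*S(6) = sqrt(85 - 9*(-15))*(12 + 8*6) = sqrt(85 + 135)*(12 + 48) = sqrt(220)*60 = (2*sqrt(55))*60 = 120*sqrt(55)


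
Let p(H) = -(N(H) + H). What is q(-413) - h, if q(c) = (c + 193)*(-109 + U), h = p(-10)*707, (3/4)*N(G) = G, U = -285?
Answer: 210550/3 ≈ 70183.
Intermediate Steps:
N(G) = 4*G/3
p(H) = -7*H/3 (p(H) = -(4*H/3 + H) = -7*H/3)
h = 49490/3 (h = -7/3*(-10)*707 = (70/3)*707 = 49490/3 ≈ 16497.)
q(c) = -76042 - 394*c (q(c) = (c + 193)*(-109 - 285) = (193 + c)*(-394) = -76042 - 394*c)
q(-413) - h = (-76042 - 394*(-413)) - 1*49490/3 = (-76042 + 162722) - 49490/3 = 86680 - 49490/3 = 210550/3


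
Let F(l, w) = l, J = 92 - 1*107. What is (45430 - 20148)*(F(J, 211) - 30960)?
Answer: -783109950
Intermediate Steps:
J = -15 (J = 92 - 107 = -15)
(45430 - 20148)*(F(J, 211) - 30960) = (45430 - 20148)*(-15 - 30960) = 25282*(-30975) = -783109950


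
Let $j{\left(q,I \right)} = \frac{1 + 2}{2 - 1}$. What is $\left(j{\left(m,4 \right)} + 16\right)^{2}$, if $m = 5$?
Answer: $361$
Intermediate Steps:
$j{\left(q,I \right)} = 3$ ($j{\left(q,I \right)} = \frac{3}{1} = 3 \cdot 1 = 3$)
$\left(j{\left(m,4 \right)} + 16\right)^{2} = \left(3 + 16\right)^{2} = 19^{2} = 361$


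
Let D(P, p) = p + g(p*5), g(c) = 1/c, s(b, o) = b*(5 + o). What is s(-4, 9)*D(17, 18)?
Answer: -45388/45 ≈ -1008.6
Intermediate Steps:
D(P, p) = p + 1/(5*p) (D(P, p) = p + 1/(p*5) = p + 1/(5*p))
s(-4, 9)*D(17, 18) = (-4*(5 + 9))*(18 + (1/5)/18) = (-4*14)*(18 + (1/5)*(1/18)) = -56*(18 + 1/90) = -56*1621/90 = -45388/45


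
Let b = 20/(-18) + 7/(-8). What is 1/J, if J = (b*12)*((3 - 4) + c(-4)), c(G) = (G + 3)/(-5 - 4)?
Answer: 27/572 ≈ 0.047203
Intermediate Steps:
b = -143/72 (b = 20*(-1/18) + 7*(-⅛) = -10/9 - 7/8 = -143/72 ≈ -1.9861)
c(G) = -⅓ - G/9 (c(G) = (3 + G)/(-9) = (3 + G)*(-⅑) = -⅓ - G/9)
J = 572/27 (J = (-143/72*12)*((3 - 4) + (-⅓ - ⅑*(-4))) = -143*(-1 + (-⅓ + 4/9))/6 = -143*(-1 + ⅑)/6 = -143/6*(-8/9) = 572/27 ≈ 21.185)
1/J = 1/(572/27) = 27/572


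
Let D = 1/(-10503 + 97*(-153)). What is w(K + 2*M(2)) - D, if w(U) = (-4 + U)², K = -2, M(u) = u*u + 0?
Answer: 101377/25344 ≈ 4.0000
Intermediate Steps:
M(u) = u² (M(u) = u² + 0 = u²)
D = -1/25344 (D = 1/(-10503 - 14841) = 1/(-25344) = -1/25344 ≈ -3.9457e-5)
w(K + 2*M(2)) - D = (-4 + (-2 + 2*2²))² - 1*(-1/25344) = (-4 + (-2 + 2*4))² + 1/25344 = (-4 + (-2 + 8))² + 1/25344 = (-4 + 6)² + 1/25344 = 2² + 1/25344 = 4 + 1/25344 = 101377/25344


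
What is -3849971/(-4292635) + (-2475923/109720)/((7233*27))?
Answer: 16496793035149163/18395940072290040 ≈ 0.89676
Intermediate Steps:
-3849971/(-4292635) + (-2475923/109720)/((7233*27)) = -3849971*(-1/4292635) - 2475923*1/109720/195291 = 3849971/4292635 - 2475923/109720*1/195291 = 3849971/4292635 - 2475923/21427328520 = 16496793035149163/18395940072290040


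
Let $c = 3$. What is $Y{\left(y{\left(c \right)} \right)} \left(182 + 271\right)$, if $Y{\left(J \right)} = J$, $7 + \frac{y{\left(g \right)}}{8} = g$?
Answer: $-14496$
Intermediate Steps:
$y{\left(g \right)} = -56 + 8 g$
$Y{\left(y{\left(c \right)} \right)} \left(182 + 271\right) = \left(-56 + 8 \cdot 3\right) \left(182 + 271\right) = \left(-56 + 24\right) 453 = \left(-32\right) 453 = -14496$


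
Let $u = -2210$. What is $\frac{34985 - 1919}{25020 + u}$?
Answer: $\frac{16533}{11405} \approx 1.4496$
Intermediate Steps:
$\frac{34985 - 1919}{25020 + u} = \frac{34985 - 1919}{25020 - 2210} = \frac{33066}{22810} = 33066 \cdot \frac{1}{22810} = \frac{16533}{11405}$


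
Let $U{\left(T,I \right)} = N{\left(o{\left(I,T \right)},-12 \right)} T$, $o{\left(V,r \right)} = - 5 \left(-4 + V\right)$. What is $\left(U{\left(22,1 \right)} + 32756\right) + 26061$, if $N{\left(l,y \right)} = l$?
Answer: $59147$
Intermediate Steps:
$o{\left(V,r \right)} = 20 - 5 V$
$U{\left(T,I \right)} = T \left(20 - 5 I\right)$ ($U{\left(T,I \right)} = \left(20 - 5 I\right) T = T \left(20 - 5 I\right)$)
$\left(U{\left(22,1 \right)} + 32756\right) + 26061 = \left(5 \cdot 22 \left(4 - 1\right) + 32756\right) + 26061 = \left(5 \cdot 22 \cdot 3 + 32756\right) + 26061 = \left(330 + 32756\right) + 26061 = 33086 + 26061 = 59147$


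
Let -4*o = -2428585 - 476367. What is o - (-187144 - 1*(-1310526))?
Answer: -397144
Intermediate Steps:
o = 726238 (o = -(-2428585 - 476367)/4 = -¼*(-2904952) = 726238)
o - (-187144 - 1*(-1310526)) = 726238 - (-187144 - 1*(-1310526)) = 726238 - (-187144 + 1310526) = 726238 - 1*1123382 = 726238 - 1123382 = -397144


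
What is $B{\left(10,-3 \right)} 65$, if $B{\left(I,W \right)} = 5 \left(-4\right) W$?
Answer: $3900$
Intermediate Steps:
$B{\left(I,W \right)} = - 20 W$
$B{\left(10,-3 \right)} 65 = \left(-20\right) \left(-3\right) 65 = 60 \cdot 65 = 3900$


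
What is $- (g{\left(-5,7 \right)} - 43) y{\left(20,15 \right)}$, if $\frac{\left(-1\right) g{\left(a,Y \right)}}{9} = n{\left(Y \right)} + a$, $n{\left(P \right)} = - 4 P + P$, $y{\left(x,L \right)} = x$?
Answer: $-3820$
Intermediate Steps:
$n{\left(P \right)} = - 3 P$
$g{\left(a,Y \right)} = - 9 a + 27 Y$ ($g{\left(a,Y \right)} = - 9 \left(- 3 Y + a\right) = - 9 \left(a - 3 Y\right) = - 9 a + 27 Y$)
$- (g{\left(-5,7 \right)} - 43) y{\left(20,15 \right)} = - (\left(\left(-9\right) \left(-5\right) + 27 \cdot 7\right) - 43) 20 = - (\left(45 + 189\right) - 43) 20 = - (234 - 43) 20 = \left(-1\right) 191 \cdot 20 = \left(-191\right) 20 = -3820$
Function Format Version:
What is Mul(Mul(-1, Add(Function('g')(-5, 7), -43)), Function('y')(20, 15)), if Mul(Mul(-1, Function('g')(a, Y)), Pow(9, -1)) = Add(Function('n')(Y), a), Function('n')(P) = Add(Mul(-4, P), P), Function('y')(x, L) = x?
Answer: -3820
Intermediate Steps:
Function('n')(P) = Mul(-3, P)
Function('g')(a, Y) = Add(Mul(-9, a), Mul(27, Y)) (Function('g')(a, Y) = Mul(-9, Add(Mul(-3, Y), a)) = Mul(-9, Add(a, Mul(-3, Y))) = Add(Mul(-9, a), Mul(27, Y)))
Mul(Mul(-1, Add(Function('g')(-5, 7), -43)), Function('y')(20, 15)) = Mul(Mul(-1, Add(Add(Mul(-9, -5), Mul(27, 7)), -43)), 20) = Mul(Mul(-1, Add(Add(45, 189), -43)), 20) = Mul(Mul(-1, Add(234, -43)), 20) = Mul(Mul(-1, 191), 20) = Mul(-191, 20) = -3820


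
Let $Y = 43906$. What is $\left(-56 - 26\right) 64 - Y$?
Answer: $-49154$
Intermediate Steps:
$\left(-56 - 26\right) 64 - Y = \left(-56 - 26\right) 64 - 43906 = \left(-82\right) 64 - 43906 = -5248 - 43906 = -49154$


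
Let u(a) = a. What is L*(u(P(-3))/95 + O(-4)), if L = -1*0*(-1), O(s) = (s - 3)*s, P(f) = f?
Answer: 0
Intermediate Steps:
O(s) = s*(-3 + s) (O(s) = (-3 + s)*s = s*(-3 + s))
L = 0 (L = 0*(-1) = 0)
L*(u(P(-3))/95 + O(-4)) = 0*(-3/95 - 4*(-3 - 4)) = 0*(-3*1/95 - 4*(-7)) = 0*(-3/95 + 28) = 0*(2657/95) = 0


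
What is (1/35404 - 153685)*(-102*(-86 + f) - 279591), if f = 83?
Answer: 1519607486346615/35404 ≈ 4.2922e+10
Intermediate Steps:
(1/35404 - 153685)*(-102*(-86 + f) - 279591) = (1/35404 - 153685)*(-102*(-86 + 83) - 279591) = (1/35404 - 153685)*(-102*(-3) - 279591) = -5441063739*(306 - 279591)/35404 = -5441063739/35404*(-279285) = 1519607486346615/35404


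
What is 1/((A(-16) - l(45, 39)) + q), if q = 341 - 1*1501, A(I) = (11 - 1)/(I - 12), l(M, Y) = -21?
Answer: -14/15951 ≈ -0.00087769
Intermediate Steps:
A(I) = 10/(-12 + I)
q = -1160 (q = 341 - 1501 = -1160)
1/((A(-16) - l(45, 39)) + q) = 1/((10/(-12 - 16) - 1*(-21)) - 1160) = 1/((10/(-28) + 21) - 1160) = 1/((10*(-1/28) + 21) - 1160) = 1/((-5/14 + 21) - 1160) = 1/(289/14 - 1160) = 1/(-15951/14) = -14/15951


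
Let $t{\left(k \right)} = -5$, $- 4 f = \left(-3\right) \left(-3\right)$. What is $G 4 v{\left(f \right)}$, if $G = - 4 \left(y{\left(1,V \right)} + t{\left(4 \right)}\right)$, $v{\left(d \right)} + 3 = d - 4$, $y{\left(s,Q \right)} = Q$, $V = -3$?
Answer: $-1184$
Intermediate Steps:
$f = - \frac{9}{4}$ ($f = - \frac{\left(-3\right) \left(-3\right)}{4} = \left(- \frac{1}{4}\right) 9 = - \frac{9}{4} \approx -2.25$)
$v{\left(d \right)} = -7 + d$ ($v{\left(d \right)} = -3 + \left(d - 4\right) = -3 + \left(-4 + d\right) = -7 + d$)
$G = 32$ ($G = - 4 \left(-3 - 5\right) = \left(-4\right) \left(-8\right) = 32$)
$G 4 v{\left(f \right)} = 32 \cdot 4 \left(-7 - \frac{9}{4}\right) = 128 \left(- \frac{37}{4}\right) = -1184$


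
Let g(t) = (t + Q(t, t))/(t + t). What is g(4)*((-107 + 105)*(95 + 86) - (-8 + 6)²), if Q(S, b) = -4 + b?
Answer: -183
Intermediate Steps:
g(t) = (-4 + 2*t)/(2*t) (g(t) = (t + (-4 + t))/(t + t) = (-4 + 2*t)/((2*t)) = (-4 + 2*t)*(1/(2*t)) = (-4 + 2*t)/(2*t))
g(4)*((-107 + 105)*(95 + 86) - (-8 + 6)²) = ((-2 + 4)/4)*((-107 + 105)*(95 + 86) - (-8 + 6)²) = ((¼)*2)*(-2*181 - 1*(-2)²) = (-362 - 1*4)/2 = (-362 - 4)/2 = (½)*(-366) = -183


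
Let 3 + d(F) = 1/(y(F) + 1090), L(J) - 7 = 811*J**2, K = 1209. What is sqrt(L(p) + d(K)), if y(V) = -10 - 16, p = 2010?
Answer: 3*sqrt(103037123215418)/532 ≈ 57241.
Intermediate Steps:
y(V) = -26
L(J) = 7 + 811*J**2
d(F) = -3191/1064 (d(F) = -3 + 1/(-26 + 1090) = -3 + 1/1064 = -3191/1064)
sqrt(L(p) + d(K)) = sqrt((7 + 811*2010**2) - 3191/1064) = sqrt((7 + 811*4040100) - 3191/1064) = sqrt((7 + 3276521100) - 3191/1064) = sqrt(3276521107 - 3191/1064) = sqrt(3486218454657/1064) = 3*sqrt(103037123215418)/532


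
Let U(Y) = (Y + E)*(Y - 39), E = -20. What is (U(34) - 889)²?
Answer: 919681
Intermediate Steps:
U(Y) = (-39 + Y)*(-20 + Y) (U(Y) = (Y - 20)*(Y - 39) = (-20 + Y)*(-39 + Y) = (-39 + Y)*(-20 + Y))
(U(34) - 889)² = ((780 + 34² - 59*34) - 889)² = ((780 + 1156 - 2006) - 889)² = (-70 - 889)² = (-959)² = 919681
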